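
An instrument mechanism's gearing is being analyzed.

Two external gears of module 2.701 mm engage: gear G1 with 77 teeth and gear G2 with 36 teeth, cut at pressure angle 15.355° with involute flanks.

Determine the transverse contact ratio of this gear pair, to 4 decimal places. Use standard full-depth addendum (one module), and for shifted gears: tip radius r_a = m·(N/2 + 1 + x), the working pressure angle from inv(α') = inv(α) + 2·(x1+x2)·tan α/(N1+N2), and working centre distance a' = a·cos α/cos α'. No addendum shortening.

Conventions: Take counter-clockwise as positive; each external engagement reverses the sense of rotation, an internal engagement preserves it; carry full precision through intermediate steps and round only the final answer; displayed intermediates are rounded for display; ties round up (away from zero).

recognized (one external pair, fixed centres): single-mesh tooth geometry, m = 2.701, N1 = 77, N2 = 36
base radii: r_b1 = 100.276493, r_b2 = 46.882516
tip radii: r_a1 = 106.689500, r_a2 = 51.319000
no profile shift: α' = α, a' = a
action lengths: √(r_a1²−r_b1²) = 36.431778, √(r_a2²−r_b2²) = 20.872696
base pitch p_b = π·m·cos α = 8.182543
CR = (36.431778 + 20.872696 − 152.606500·sin 15.35500°)/8.182543 = 2.064694
contact ratio ≈ 2.0647

2.0647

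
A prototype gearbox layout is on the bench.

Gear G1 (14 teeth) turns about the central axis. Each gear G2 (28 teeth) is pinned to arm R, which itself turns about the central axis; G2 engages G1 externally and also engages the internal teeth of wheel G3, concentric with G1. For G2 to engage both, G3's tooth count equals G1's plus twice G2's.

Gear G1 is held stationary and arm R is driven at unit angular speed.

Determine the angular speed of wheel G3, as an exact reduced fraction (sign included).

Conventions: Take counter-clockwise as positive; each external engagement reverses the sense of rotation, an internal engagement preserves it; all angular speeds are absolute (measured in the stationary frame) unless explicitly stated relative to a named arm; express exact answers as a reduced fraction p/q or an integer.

6/5

planetary set (14T centre, 28T on arm, 70T internal) — Willis relation
ring teeth: 14 + 2·28 = 70
14(ω_sun−ω_arm) = −70(ω_ring−ω_arm),  ω_sun = 0, ω_arm = 1
ω_ring = 1 − (14/70)(0−1) = 6/5
exact speed ratio = 6/5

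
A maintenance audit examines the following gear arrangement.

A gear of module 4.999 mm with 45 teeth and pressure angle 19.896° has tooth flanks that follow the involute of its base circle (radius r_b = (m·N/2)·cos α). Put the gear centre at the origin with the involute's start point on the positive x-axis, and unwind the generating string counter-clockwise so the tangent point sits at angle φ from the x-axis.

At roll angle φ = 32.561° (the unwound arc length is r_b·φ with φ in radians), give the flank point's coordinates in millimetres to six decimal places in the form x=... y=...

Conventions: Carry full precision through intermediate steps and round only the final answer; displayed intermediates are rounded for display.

x=121.488342 y=6.263979

recognized (one wheel, involute flank): single-mesh tooth geometry, m = 4.999, N = 45
pitch radius r_p = m·N/2 = 4.999·45/2 = 112.477500
base radius r_b = r_p·cos α = 112.477500·cos 19.896° = 105.763930
roll angle φ = 32.561° = 0.56829666 rad
x = r_b·(cos φ + φ·sin φ) = 121.488342
y = r_b·(sin φ − φ·cos φ) = 6.263979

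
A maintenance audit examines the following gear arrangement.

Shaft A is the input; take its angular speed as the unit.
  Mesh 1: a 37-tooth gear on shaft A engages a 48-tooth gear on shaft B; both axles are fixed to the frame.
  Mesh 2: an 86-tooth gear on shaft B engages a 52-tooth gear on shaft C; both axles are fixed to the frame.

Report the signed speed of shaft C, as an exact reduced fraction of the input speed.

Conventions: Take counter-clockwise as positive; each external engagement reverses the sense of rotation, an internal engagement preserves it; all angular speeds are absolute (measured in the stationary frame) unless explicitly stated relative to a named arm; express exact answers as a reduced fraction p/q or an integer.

1591/1248

2-mesh fixed-axis compound train (all bearings frame-fixed)
mesh 1 [37T→48T]: |ω|/ω_in = 1×37/48 = 37/48, sense flips to −
mesh 2 [86T→52T]: |ω|/ω_in = (37/48)×86/52 = 1591/1248, sense flips to +
signed output speed (× input speed) = 1591/1248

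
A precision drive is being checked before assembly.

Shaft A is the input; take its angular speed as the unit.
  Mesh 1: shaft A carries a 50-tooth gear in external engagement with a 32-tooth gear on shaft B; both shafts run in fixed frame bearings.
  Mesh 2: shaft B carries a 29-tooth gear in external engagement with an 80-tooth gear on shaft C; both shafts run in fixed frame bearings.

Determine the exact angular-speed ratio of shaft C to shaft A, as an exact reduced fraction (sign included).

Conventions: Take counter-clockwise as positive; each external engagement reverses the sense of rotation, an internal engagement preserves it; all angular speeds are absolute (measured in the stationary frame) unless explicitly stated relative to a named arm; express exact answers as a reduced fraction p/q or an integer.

class = fixed-axis compound train [2 meshes; 2 ratios multiply, 2 sense flips]
mesh 1 [50T→32T]: running ratio 25/16, sense −
mesh 2 [29T→80T]: running ratio 145/256, sense +
ω_out/ω_in = 145/256

145/256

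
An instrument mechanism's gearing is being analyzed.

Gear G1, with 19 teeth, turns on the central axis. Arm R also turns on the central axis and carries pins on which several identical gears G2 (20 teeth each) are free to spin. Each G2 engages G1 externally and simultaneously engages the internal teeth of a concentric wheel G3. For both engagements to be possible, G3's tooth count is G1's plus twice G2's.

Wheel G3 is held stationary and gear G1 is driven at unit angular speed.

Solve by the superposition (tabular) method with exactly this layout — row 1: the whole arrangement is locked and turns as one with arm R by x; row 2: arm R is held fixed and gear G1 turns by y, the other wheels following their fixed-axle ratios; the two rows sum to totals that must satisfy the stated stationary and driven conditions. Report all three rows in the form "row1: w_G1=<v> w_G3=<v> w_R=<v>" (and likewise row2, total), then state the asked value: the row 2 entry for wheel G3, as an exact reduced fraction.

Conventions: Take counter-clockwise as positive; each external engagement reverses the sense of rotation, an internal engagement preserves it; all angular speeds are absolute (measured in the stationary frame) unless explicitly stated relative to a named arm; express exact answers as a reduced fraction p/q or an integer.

row1: w_G1=19/78 w_G3=19/78 w_R=19/78
row2: w_G1=59/78 w_G3=-19/78 w_R=0
total: w_G1=1 w_G3=0 w_R=19/78
asked value: -19/78

planetary set (19T centre, 20T on arm, 59T internal) — Willis relation
row 1 — lock + rotate with arm: ω_sun = ω_ring = ω_arm = x
superposition row 2 [arm held]: sun y, ring −(19/59)·y, arm 0
boundary: total ω_ring = x − (19/59)·y = 0 and total ω_sun = x + y = 1  ⇒  y = 59/78, x = 19/78
row 2 ring = −(19/59)·59/78 = -19/78
totals (row 1 + row 2): sun 19/78 + 59/78 = 1, ring 19/78 + (-19/78) = 0, arm 19/78 + 0 = 19/78
asked cell (row2, ring) = -19/78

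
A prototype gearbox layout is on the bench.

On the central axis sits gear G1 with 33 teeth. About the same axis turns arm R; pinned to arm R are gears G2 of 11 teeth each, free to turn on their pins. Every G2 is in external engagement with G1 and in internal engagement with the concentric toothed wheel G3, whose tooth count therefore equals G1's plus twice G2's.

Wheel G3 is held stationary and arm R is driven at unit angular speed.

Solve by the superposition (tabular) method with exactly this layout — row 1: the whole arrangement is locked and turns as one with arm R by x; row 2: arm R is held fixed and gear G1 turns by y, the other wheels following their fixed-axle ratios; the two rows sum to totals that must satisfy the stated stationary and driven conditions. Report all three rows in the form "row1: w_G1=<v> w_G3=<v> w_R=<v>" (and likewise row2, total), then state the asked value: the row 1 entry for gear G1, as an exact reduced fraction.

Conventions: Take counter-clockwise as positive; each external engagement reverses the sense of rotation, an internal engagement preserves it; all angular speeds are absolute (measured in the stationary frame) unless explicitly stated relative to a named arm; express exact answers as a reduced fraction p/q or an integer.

row1: w_G1=1 w_G3=1 w_R=1
row2: w_G1=5/3 w_G3=-1 w_R=0
total: w_G1=8/3 w_G3=0 w_R=1
asked value: 1

planetary set (33T centre, 11T on arm, 55T internal) — Willis relation
row 1 — lock + rotate with arm: ω_sun = ω_ring = ω_arm = x
row 2 (arm held, sun turns y): ω_ring = −(33/55)·y, ω_arm = 0
boundary: total ω_ring = x − (33/55)·y = 0 and total ω_arm = x = 1  ⇒  y = 5/3, x = 1
row 2 ring = −(33/55)·5/3 = -1
totals (row 1 + row 2): sun 1 + 5/3 = 8/3, ring 1 + (-1) = 0, arm 1 + 0 = 1
asked cell (row1, sun) = 1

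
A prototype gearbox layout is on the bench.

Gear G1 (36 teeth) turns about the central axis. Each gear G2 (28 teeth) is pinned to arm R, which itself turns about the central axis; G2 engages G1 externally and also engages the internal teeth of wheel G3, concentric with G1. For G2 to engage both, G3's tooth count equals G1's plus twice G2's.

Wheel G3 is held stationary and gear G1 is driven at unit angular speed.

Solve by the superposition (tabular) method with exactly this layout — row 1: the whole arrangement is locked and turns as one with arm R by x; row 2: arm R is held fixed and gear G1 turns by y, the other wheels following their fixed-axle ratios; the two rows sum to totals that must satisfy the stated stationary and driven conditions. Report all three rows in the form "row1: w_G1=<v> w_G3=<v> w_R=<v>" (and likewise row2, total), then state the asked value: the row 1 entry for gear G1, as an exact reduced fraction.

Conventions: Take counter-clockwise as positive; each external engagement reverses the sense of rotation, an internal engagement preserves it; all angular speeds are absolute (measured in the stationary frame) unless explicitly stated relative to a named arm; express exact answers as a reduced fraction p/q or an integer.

topology: planetary set — G1 36T / G2 28T / G3 92T, arm = carrier (Willis)
row 1 — lock + rotate with arm: ω_sun = ω_ring = ω_arm = x
superposition row 2 [arm held]: sun y, ring −(36/92)·y, arm 0
boundary: total ω_ring = x − (36/92)·y = 0 and total ω_sun = x + y = 1  ⇒  y = 23/32, x = 9/32
row 2 ring = −(36/92)·23/32 = -9/32
totals (row 1 + row 2): sun 9/32 + 23/32 = 1, ring 9/32 + (-9/32) = 0, arm 9/32 + 0 = 9/32
asked cell (row1, sun) = 9/32

row1: w_G1=9/32 w_G3=9/32 w_R=9/32
row2: w_G1=23/32 w_G3=-9/32 w_R=0
total: w_G1=1 w_G3=0 w_R=9/32
asked value: 9/32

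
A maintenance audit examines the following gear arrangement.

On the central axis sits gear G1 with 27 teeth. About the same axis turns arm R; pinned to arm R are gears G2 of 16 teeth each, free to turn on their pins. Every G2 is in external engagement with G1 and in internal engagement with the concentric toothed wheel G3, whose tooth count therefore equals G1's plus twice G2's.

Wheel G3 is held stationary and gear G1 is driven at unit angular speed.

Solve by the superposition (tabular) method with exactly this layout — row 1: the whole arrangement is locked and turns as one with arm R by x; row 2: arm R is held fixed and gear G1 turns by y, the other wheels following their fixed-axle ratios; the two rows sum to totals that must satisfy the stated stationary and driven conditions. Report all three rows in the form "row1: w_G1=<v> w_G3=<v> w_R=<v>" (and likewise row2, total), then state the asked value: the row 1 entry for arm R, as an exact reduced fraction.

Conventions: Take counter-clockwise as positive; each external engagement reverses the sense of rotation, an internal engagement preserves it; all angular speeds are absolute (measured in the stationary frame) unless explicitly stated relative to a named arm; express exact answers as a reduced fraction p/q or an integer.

planetary set (27T centre, 16T on arm, 59T internal) — Willis relation
superposition row 1 [locked train]: every member turns x
row 2: sun turns y, ring = −(27/59)·y, arm 0
boundary: total ω_ring = x − (27/59)·y = 0 and total ω_sun = x + y = 1  ⇒  y = 59/86, x = 27/86
row 2 ring = −(27/59)·59/86 = -27/86
totals (row 1 + row 2): sun 27/86 + 59/86 = 1, ring 27/86 + (-27/86) = 0, arm 27/86 + 0 = 27/86
asked cell (row1, arm) = 27/86

row1: w_G1=27/86 w_G3=27/86 w_R=27/86
row2: w_G1=59/86 w_G3=-27/86 w_R=0
total: w_G1=1 w_G3=0 w_R=27/86
asked value: 27/86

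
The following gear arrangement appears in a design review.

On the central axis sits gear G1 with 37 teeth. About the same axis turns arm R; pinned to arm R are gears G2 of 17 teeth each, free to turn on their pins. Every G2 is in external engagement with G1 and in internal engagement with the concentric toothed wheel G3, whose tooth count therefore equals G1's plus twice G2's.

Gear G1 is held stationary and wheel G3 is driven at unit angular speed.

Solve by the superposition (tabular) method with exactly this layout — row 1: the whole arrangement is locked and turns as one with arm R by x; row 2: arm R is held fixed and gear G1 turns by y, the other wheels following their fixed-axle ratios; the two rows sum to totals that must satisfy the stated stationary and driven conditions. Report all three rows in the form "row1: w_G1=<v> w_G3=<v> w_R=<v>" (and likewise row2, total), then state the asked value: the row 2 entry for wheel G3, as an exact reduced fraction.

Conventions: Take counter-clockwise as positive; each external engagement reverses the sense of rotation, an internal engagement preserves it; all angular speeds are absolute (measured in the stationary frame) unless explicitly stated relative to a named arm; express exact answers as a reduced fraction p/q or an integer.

topology: planetary set — G1 37T / G2 17T / G3 71T, arm = carrier (Willis)
row 1 (train locked, turned with arm): all members turn x
row 2 — arm fixed, fixed-axis ratios: sun y, ring −(37/71)·y, arm 0
boundary: total ω_sun = x + y = 0 and total ω_ring = x − (37/71)·y = 1  ⇒  y = -71/108, x = 71/108
row 2 ring = −(37/71)·(-71/108) = 37/108
totals (row 1 + row 2): sun 71/108 + (-71/108) = 0, ring 71/108 + 37/108 = 1, arm 71/108 + 0 = 71/108
asked cell (row2, ring) = 37/108

row1: w_G1=71/108 w_G3=71/108 w_R=71/108
row2: w_G1=-71/108 w_G3=37/108 w_R=0
total: w_G1=0 w_G3=1 w_R=71/108
asked value: 37/108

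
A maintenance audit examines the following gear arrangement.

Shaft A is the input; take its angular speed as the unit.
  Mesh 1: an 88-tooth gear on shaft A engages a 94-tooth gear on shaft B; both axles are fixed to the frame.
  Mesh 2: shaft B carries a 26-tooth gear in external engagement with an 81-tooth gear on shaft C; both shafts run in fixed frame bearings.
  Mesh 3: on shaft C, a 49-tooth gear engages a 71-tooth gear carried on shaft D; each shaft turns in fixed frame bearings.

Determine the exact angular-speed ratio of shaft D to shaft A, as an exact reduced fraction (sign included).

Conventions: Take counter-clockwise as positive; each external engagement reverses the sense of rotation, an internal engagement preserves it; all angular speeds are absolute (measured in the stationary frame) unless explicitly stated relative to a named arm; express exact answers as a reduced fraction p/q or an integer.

class = fixed-axis compound train [3 meshes; 3 ratios multiply, 3 sense flips]
mesh 1 [88T→94T]: running ratio 44/47, sense −
mesh 2 [26T→81T]: running ratio 1144/3807, sense +
mesh 3 [49T→71T]: running ratio 56056/270297, sense −
ω_out/ω_in = -56056/270297

-56056/270297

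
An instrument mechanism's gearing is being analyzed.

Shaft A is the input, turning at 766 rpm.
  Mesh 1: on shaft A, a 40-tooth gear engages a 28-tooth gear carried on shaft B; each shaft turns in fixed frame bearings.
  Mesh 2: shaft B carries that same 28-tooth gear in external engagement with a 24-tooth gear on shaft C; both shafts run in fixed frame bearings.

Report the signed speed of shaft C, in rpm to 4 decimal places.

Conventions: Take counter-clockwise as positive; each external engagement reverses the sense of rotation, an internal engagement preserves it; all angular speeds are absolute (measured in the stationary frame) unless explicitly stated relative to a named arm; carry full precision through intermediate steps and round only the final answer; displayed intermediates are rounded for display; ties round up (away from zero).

+1276.6667 rpm

class = fixed-axis compound train [2 meshes; 2 ratios multiply, 2 sense flips]
mesh 1 [40T→28T]: ω = 766.0000×40/28 = 1094.2857 rpm, sense flips to −
mesh 2 [28T→24T]: ω = 1094.2857×28/24 = 1276.6667 rpm, sense flips to +
signed output speed = +1276.6667 rpm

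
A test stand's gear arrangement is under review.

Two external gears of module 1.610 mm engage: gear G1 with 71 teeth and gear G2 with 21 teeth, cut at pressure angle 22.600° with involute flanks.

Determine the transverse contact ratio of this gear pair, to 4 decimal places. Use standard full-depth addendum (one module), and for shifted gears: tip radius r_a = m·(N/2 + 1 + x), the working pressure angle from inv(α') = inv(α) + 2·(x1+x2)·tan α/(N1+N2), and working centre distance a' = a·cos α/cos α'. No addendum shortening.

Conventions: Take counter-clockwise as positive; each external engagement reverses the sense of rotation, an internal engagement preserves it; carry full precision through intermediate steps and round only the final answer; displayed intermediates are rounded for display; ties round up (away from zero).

1.5776

class = single-mesh tooth geometry [involute pair 71T × 21T, m = 1.610]
base radii: r_b1 = 52.766080, r_b2 = 15.606869
tip radii: r_a1 = 58.765000, r_a2 = 18.515000
no profile shift: α' = α, a' = a
action lengths: √(r_a1²−r_b1²) = 25.866311, √(r_a2²−r_b2²) = 9.961469
base pitch p_b = π·m·cos α = 4.669564
CR = (25.866311 + 9.961469 − 74.060000·sin 22.60000°)/4.669564 = 1.577635
contact ratio ≈ 1.5776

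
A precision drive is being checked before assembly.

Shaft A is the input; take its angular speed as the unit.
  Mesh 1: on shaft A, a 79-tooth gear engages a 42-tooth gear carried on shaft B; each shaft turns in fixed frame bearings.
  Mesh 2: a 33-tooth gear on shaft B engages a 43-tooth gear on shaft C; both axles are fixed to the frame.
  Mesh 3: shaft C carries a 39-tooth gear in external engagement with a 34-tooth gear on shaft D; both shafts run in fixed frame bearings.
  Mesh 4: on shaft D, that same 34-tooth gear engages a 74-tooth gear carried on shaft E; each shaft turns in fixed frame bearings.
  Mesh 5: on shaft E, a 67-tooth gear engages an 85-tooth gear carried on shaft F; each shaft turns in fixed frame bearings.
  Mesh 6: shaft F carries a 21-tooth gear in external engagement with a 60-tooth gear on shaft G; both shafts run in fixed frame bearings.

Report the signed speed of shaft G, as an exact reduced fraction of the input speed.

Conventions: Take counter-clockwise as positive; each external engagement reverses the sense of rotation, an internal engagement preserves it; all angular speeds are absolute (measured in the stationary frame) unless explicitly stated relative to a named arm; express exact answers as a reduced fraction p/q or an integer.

6-mesh fixed-axis compound train (all bearings frame-fixed)
mesh 1 [79T→42T]: |ω|/ω_in = 1×79/42 = 79/42, sense flips to −
mesh 2 [33T→43T]: |ω|/ω_in = (79/42)×33/43 = 869/602, sense flips to +
mesh 3 [39T→34T]: |ω|/ω_in = (869/602)×39/34 = 33891/20468, sense flips to −
mesh 4 [34T→74T]: |ω|/ω_in = (33891/20468)×34/74 = 33891/44548, sense flips to +
mesh 5 [67T→85T]: |ω|/ω_in = (33891/44548)×67/85 = 2270697/3786580, sense flips to −
mesh 6 [21T→60T]: |ω|/ω_in = (2270697/3786580)×21/60 = 2270697/10818800, sense flips to +
signed output speed (× input speed) = 2270697/10818800

2270697/10818800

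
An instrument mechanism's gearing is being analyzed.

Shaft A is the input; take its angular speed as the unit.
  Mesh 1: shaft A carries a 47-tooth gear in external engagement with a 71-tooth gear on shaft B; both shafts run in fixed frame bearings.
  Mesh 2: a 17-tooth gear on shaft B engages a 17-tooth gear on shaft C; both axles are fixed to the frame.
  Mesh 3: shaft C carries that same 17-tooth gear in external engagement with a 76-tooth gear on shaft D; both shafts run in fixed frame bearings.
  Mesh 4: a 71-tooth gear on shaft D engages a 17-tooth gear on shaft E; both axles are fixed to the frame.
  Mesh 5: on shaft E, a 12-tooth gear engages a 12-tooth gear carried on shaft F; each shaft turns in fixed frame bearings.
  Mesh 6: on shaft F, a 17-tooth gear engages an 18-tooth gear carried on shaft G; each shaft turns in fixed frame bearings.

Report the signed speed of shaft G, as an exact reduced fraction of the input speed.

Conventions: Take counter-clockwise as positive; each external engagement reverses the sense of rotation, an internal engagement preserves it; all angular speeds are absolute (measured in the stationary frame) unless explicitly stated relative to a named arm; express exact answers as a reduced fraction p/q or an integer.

6-mesh fixed-axis compound train (all bearings frame-fixed)
mesh 1 [47T→71T]: |ω|/ω_in = 1×47/71 = 47/71, sense flips to −
mesh 2 [17T→17T]: |ω|/ω_in = (47/71)×17/17 = 47/71, sense flips to +
mesh 3 [17T→76T]: |ω|/ω_in = (47/71)×17/76 = 799/5396, sense flips to −
mesh 4 [71T→17T]: |ω|/ω_in = (799/5396)×71/17 = 47/76, sense flips to +
mesh 5 [12T→12T]: |ω|/ω_in = (47/76)×12/12 = 47/76, sense flips to −
mesh 6 [17T→18T]: |ω|/ω_in = (47/76)×17/18 = 799/1368, sense flips to +
signed output speed (× input speed) = 799/1368

799/1368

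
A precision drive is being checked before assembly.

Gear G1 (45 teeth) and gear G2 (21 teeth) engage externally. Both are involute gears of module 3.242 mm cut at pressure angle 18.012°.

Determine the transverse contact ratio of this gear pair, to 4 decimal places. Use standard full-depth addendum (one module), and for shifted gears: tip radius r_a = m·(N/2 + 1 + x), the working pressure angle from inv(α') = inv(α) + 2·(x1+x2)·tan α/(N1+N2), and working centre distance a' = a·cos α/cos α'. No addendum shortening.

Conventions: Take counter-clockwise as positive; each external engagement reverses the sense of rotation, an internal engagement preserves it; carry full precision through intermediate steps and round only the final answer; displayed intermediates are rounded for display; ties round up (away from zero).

1.7461

topology: single-mesh involute geometry — m = 3.242, 45T/21T pair
base radii: r_b1 = 69.370095, r_b2 = 32.372711
tip radii: r_a1 = 76.187000, r_a2 = 37.283000
no profile shift: α' = α, a' = a
action lengths: √(r_a1²−r_b1²) = 31.499982, √(r_a2²−r_b2²) = 18.494044
base pitch p_b = π·m·cos α = 9.685892
CR = (31.499982 + 18.494044 − 106.986000·sin 18.01200°)/9.685892 = 1.746068
contact ratio ≈ 1.7461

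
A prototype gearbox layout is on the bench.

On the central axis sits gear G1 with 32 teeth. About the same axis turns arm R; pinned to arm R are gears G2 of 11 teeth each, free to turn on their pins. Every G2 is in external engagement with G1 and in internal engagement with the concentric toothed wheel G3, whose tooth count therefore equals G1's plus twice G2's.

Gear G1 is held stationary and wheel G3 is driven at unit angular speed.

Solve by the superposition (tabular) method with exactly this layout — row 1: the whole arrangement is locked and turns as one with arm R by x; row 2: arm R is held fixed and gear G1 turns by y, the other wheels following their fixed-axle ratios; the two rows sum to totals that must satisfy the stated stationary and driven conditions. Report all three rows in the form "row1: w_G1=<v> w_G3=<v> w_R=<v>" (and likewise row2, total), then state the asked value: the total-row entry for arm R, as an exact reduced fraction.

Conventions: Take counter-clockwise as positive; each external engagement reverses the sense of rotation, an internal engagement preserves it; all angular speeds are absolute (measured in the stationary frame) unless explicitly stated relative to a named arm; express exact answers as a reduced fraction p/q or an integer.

recognized (axles ride arm R): planetary set, 32/11/54 teeth
superposition row 1 [locked train]: every member turns x
row 2 (arm held, sun turns y): ω_ring = −(32/54)·y, ω_arm = 0
boundary: total ω_sun = x + y = 0 and total ω_ring = x − (32/54)·y = 1  ⇒  y = -27/43, x = 27/43
row 2 ring = −(32/54)·(-27/43) = 16/43
totals (row 1 + row 2): sun 27/43 + (-27/43) = 0, ring 27/43 + 16/43 = 1, arm 27/43 + 0 = 27/43
asked cell (total, arm) = 27/43

row1: w_G1=27/43 w_G3=27/43 w_R=27/43
row2: w_G1=-27/43 w_G3=16/43 w_R=0
total: w_G1=0 w_G3=1 w_R=27/43
asked value: 27/43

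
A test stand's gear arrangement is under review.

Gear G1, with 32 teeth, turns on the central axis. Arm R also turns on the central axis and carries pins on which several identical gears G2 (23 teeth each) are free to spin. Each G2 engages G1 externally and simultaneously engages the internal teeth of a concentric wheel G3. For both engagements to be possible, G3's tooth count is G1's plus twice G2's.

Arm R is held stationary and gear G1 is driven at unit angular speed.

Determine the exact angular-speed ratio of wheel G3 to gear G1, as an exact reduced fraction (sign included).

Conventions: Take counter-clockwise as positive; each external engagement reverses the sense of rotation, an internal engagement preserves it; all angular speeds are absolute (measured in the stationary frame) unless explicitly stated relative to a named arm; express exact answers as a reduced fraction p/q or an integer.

recognized (axles ride arm R): planetary set, 32/23/78 teeth
ring teeth: 32 + 2·23 = 78
32(ω_sun−ω_arm) = −78(ω_ring−ω_arm),  ω_arm = 0, ω_sun = 1
ω_ring = 0 − (32/78)(1−0) = -16/39
ω_out/ω_in = -16/39

-16/39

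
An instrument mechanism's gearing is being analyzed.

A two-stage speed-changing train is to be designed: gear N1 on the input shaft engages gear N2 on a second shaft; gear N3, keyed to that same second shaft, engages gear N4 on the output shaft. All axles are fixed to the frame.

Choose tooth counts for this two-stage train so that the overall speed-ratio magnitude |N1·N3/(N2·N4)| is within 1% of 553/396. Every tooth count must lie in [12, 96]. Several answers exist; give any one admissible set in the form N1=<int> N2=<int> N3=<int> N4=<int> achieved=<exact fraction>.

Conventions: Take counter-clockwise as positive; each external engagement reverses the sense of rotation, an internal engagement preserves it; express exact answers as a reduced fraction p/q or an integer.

N1=14 N2=12 N3=79 N4=66 achieved=553/396

class = fixed-axis compound train [2-stage, 553/396 wanted]
target = 553/396 in lowest terms: an exact hit needs N1·N3 = k·553 and N2·N4 = k·396 for one integer k, every count in [12, 96]; additionally prefer no 1:1 stage (N1 ≠ N2, N3 ≠ N4)
k = 1: no 1:1-free in-range split of k·553 and k·396 into factor pairs; take k = 2
k = 2: N1·N3 = 1106 = 14·79, N2·N4 = 792 = 12·66
achieved = 14·79/(12·66) = 553/396; |achieved − target| = 0 ≤ 553/39600 ✓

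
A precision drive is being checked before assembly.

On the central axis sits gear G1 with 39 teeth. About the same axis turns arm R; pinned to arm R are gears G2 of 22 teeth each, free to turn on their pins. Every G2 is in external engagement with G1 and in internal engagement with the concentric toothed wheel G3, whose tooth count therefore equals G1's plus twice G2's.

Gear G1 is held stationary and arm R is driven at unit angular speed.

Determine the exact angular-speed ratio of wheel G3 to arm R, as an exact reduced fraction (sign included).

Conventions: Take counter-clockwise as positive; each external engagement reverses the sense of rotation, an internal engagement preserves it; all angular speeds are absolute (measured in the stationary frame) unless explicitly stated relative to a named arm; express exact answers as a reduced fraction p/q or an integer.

class = planetary set [G3 = 39+2·22 = 83; Willis about the carrier]
ring teeth: 39 + 2·22 = 83
39(ω_sun−ω_arm) = −83(ω_ring−ω_arm),  ω_sun = 0, ω_arm = 1
ω_ring = 1 − (39/83)(0−1) = 122/83
ω_out/ω_in = 122/83

122/83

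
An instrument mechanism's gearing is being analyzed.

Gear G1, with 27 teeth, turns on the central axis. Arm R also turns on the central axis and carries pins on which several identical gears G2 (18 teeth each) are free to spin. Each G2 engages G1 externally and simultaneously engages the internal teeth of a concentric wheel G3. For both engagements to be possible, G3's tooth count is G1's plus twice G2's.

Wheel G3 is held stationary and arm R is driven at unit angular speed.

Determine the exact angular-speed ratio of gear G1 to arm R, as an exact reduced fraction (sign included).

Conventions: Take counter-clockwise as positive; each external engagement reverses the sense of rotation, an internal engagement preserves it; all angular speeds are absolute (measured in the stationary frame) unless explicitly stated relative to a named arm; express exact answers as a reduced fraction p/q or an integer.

planetary set (27T centre, 18T on arm, 63T internal) — Willis relation
ring teeth: 27 + 2·18 = 63
27(ω_sun−ω_arm) = −63(ω_ring−ω_arm),  ω_ring = 0, ω_arm = 1
ω_sun = 1 − (63/27)(0−1) = 10/3
ω_out/ω_in = 10/3

10/3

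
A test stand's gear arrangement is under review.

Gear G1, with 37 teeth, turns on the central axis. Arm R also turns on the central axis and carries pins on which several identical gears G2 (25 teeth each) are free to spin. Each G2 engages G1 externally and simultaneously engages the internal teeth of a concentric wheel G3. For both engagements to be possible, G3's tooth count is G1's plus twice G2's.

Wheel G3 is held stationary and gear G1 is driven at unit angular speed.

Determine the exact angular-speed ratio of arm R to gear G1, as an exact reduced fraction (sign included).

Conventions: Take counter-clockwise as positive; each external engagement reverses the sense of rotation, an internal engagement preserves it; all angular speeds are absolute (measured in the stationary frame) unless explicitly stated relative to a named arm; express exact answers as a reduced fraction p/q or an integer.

class = planetary set [G3 = 37+2·25 = 87; Willis about the carrier]
ring teeth: 37 + 2·25 = 87
37(ω_sun−ω_arm) = −87(ω_ring−ω_arm),  ω_ring = 0, ω_sun = 1
37(1−ω_arm) = −87(0−ω_arm)  ⇒  124·ω_arm = 37  ⇒  ω_arm = 37/124
ω_out/ω_in = 37/124

37/124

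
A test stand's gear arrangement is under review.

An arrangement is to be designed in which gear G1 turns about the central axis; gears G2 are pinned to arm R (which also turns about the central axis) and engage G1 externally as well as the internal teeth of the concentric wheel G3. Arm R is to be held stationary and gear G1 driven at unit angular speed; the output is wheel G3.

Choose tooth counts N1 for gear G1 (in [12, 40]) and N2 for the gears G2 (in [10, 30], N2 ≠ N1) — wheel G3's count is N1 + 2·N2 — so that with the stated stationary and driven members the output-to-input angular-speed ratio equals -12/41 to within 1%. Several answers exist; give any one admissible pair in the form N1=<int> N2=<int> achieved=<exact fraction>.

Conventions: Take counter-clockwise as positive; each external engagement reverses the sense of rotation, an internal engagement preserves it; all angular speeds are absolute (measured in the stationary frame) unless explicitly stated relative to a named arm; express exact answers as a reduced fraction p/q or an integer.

planetary set to be sized for -12/41 (Willis relation)
Willis with ω_arm = 0: ω_ring/ω_sun = −N1/N3; set equal to -12/41  ⇒  N3/N1 = −1/(-12/41) = 41/12
N3 = N1 + 2·N2  ⇒  N2/N1 = (N3/N1 − 1)/2 = (41/12 − 1)/2 = 29/24
smallest multiple with N1 ≥ 12 and N2 ≥ 10: k = 1  ⇒  N1 = 1·24 = 24, N2 = 1·29 = 29 (N1 ≤ 40, N2 ≤ 30, N2 ≠ N1 ✓), N3 = 24 + 2·29 = 82
check: −N1/N3 with N1 = 24, N3 = 82 gives -12/41; |achieved − target| = 0 ≤ 3/1025 ✓

N1=24 N2=29 achieved=-12/41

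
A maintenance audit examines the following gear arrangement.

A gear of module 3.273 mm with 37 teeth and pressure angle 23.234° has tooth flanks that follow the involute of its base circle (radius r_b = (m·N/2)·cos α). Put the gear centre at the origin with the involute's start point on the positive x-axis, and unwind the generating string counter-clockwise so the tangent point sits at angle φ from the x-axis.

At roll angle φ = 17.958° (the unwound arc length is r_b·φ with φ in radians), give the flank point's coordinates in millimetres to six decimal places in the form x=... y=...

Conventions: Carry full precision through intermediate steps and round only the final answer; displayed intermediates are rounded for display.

x=58.306110 y=0.565456

topology: single-mesh involute geometry — m = 3.273, N = 37
pitch radius r_p = m·N/2 = 3.273·37/2 = 60.550500
base radius r_b = r_p·cos α = 60.550500·cos 23.234° = 55.639940
roll angle φ = 17.958° = 0.31342623 rad
x = r_b·(cos φ + φ·sin φ) = 58.306110
y = r_b·(sin φ − φ·cos φ) = 0.565456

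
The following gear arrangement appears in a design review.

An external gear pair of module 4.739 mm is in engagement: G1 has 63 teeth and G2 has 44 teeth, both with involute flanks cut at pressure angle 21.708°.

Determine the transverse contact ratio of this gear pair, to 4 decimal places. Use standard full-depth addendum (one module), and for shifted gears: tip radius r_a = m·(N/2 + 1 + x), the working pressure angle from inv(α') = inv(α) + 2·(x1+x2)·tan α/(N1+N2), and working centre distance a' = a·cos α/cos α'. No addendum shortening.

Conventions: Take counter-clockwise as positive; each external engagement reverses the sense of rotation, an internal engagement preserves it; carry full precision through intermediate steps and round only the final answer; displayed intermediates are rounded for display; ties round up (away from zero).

1.6756

class = single-mesh tooth geometry [involute pair 63T × 44T, m = 4.739]
base radii: r_b1 = 138.691809, r_b2 = 96.864120
tip radii: r_a1 = 154.017500, r_a2 = 108.997000
no profile shift: α' = α, a' = a
action lengths: √(r_a1²−r_b1²) = 66.977403, √(r_a2²−r_b2²) = 49.976877
base pitch p_b = π·m·cos α = 13.832164
CR = (66.977403 + 49.976877 − 253.536500·sin 21.70800°)/13.832164 = 1.675594
contact ratio ≈ 1.6756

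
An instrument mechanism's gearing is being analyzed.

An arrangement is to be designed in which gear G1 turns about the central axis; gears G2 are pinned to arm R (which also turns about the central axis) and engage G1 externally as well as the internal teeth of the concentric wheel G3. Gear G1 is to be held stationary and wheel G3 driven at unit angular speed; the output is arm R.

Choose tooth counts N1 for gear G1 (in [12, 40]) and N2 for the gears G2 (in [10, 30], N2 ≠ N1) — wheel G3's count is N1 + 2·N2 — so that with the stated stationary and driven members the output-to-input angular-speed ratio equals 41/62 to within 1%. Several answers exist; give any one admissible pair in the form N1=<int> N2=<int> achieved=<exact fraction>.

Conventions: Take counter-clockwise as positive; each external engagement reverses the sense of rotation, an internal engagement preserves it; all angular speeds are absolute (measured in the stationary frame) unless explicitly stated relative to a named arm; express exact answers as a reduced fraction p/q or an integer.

N1=21 N2=10 achieved=41/62

design class (target 41/62): planetary set
Willis with ω_sun = 0: ω_arm/ω_ring = N3/(N1+N3); set equal to 41/62  ⇒  N3/N1 = (41/62)/(1 − 41/62) = 41/21
N3 = N1 + 2·N2  ⇒  N2/N1 = (N3/N1 − 1)/2 = (41/21 − 1)/2 = 10/21
smallest multiple with N1 ≥ 12 and N2 ≥ 10: k = 1  ⇒  N1 = 1·21 = 21, N2 = 1·10 = 10 (N1 ≤ 40, N2 ≤ 30, N2 ≠ N1 ✓), N3 = 21 + 2·10 = 41
check: N3/(N1+N3) with N1 = 21, N3 = 41 gives 41/62; |achieved − target| = 0 ≤ 41/6200 ✓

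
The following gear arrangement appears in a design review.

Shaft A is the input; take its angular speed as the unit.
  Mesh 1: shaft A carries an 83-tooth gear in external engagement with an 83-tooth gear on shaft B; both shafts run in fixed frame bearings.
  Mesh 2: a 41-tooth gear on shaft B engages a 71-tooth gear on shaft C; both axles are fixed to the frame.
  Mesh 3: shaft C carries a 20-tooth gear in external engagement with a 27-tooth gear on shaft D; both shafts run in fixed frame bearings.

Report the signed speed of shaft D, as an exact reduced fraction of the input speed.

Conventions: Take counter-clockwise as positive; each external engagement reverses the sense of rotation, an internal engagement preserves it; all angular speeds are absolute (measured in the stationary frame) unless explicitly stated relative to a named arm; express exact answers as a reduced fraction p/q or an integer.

-820/1917

3-mesh fixed-axis compound train (all bearings frame-fixed)
mesh 1 [83T→83T]: |ω|/ω_in = 1×83/83 = 1, sense flips to −
mesh 2 [41T→71T]: |ω|/ω_in = 1×41/71 = 41/71, sense flips to +
mesh 3 [20T→27T]: |ω|/ω_in = (41/71)×20/27 = 820/1917, sense flips to −
signed output speed (× input speed) = -820/1917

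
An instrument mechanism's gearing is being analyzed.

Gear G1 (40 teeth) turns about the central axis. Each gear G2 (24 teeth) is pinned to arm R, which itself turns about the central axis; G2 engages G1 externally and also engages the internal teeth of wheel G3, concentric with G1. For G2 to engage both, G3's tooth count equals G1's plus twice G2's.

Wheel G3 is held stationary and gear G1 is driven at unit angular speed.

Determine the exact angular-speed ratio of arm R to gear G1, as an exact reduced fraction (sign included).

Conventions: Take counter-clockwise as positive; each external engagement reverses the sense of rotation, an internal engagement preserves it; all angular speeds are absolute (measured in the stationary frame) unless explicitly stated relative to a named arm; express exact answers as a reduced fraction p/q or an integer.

5/16

topology: planetary set — G1 40T / G2 24T / G3 88T, arm = carrier (Willis)
ring teeth: 40 + 2·24 = 88
40(ω_sun−ω_arm) = −88(ω_ring−ω_arm),  ω_ring = 0, ω_sun = 1
40(1−ω_arm) = −88(0−ω_arm)  ⇒  128·ω_arm = 40  ⇒  ω_arm = 5/16
ω_out/ω_in = 5/16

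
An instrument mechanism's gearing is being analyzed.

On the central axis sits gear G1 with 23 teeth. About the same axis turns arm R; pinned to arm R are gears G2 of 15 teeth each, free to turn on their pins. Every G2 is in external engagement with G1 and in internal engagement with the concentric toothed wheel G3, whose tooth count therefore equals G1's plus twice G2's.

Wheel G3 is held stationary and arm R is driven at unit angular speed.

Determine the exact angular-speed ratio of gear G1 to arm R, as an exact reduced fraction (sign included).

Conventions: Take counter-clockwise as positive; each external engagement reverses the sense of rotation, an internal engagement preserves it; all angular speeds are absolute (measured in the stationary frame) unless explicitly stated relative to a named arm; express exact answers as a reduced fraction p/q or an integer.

class = planetary set [G3 = 23+2·15 = 53; Willis about the carrier]
ring teeth: 23 + 2·15 = 53
23(ω_sun−ω_arm) = −53(ω_ring−ω_arm),  ω_ring = 0, ω_arm = 1
ω_sun = 1 − (53/23)(0−1) = 76/23
ω_out/ω_in = 76/23

76/23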